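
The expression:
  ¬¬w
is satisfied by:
  {w: True}


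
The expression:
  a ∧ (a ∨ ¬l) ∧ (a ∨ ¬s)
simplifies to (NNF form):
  a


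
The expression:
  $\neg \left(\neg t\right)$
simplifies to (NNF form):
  $t$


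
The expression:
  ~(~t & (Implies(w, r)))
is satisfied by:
  {t: True, w: True, r: False}
  {t: True, r: False, w: False}
  {t: True, w: True, r: True}
  {t: True, r: True, w: False}
  {w: True, r: False, t: False}


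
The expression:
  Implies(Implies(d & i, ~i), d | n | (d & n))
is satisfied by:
  {n: True, d: True}
  {n: True, d: False}
  {d: True, n: False}


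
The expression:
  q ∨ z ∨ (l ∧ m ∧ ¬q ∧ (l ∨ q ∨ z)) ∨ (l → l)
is always true.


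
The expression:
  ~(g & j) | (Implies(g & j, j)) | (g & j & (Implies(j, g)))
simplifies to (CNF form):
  True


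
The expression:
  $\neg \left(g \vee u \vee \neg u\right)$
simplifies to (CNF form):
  $\text{False}$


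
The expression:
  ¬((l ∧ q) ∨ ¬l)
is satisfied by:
  {l: True, q: False}


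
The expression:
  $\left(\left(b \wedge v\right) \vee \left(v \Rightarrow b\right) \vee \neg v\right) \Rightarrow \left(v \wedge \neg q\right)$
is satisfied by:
  {v: True, q: False, b: False}
  {b: True, v: True, q: False}
  {q: True, v: True, b: False}


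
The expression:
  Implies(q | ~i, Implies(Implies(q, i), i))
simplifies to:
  i | q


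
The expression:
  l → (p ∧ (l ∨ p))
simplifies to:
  p ∨ ¬l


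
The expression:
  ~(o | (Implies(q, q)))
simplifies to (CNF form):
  False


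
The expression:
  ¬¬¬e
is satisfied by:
  {e: False}


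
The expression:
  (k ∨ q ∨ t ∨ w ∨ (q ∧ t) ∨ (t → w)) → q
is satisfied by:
  {q: True}


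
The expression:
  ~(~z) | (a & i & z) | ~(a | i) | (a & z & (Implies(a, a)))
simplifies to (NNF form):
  z | (~a & ~i)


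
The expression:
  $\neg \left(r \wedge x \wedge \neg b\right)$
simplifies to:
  $b \vee \neg r \vee \neg x$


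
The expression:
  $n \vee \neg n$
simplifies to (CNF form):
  $\text{True}$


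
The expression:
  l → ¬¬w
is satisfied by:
  {w: True, l: False}
  {l: False, w: False}
  {l: True, w: True}


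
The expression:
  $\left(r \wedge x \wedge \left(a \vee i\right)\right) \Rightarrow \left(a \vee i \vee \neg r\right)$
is always true.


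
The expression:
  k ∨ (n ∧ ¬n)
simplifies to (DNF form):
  k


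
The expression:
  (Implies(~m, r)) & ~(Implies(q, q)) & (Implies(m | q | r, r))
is never true.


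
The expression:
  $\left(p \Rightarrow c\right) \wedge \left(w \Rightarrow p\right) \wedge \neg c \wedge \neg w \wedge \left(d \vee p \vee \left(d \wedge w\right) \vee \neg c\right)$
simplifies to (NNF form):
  $\neg c \wedge \neg p \wedge \neg w$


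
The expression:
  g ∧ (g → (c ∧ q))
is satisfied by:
  {c: True, g: True, q: True}


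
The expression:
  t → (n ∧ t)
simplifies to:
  n ∨ ¬t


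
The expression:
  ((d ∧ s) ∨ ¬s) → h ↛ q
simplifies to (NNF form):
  (h ∨ s) ∧ (h ∨ ¬d) ∧ (s ∨ ¬q) ∧ (¬d ∨ ¬q)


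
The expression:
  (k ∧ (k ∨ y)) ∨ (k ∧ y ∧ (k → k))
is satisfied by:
  {k: True}


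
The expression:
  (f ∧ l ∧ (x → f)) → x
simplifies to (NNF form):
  x ∨ ¬f ∨ ¬l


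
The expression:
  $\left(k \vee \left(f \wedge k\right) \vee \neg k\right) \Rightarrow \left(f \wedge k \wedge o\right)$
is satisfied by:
  {f: True, o: True, k: True}


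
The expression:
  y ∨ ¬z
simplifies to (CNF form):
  y ∨ ¬z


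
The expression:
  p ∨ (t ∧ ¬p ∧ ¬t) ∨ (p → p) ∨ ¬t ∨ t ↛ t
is always true.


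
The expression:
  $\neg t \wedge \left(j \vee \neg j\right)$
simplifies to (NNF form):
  $\neg t$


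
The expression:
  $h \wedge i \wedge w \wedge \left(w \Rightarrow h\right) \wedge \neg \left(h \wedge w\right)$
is never true.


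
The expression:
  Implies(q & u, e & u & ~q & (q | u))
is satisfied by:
  {u: False, q: False}
  {q: True, u: False}
  {u: True, q: False}


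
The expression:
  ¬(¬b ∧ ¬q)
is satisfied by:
  {b: True, q: True}
  {b: True, q: False}
  {q: True, b: False}


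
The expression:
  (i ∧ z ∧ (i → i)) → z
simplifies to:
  True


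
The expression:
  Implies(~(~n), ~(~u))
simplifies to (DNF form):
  u | ~n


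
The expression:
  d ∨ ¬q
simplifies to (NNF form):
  d ∨ ¬q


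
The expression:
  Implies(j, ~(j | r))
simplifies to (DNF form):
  ~j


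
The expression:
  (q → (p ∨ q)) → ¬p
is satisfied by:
  {p: False}


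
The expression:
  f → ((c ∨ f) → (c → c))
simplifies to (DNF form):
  True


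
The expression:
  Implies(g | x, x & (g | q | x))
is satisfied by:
  {x: True, g: False}
  {g: False, x: False}
  {g: True, x: True}


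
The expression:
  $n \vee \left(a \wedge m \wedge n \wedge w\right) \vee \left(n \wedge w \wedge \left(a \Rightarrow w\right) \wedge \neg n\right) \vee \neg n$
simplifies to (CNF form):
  $\text{True}$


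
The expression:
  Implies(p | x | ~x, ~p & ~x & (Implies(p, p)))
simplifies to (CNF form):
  ~p & ~x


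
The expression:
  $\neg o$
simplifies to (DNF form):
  $\neg o$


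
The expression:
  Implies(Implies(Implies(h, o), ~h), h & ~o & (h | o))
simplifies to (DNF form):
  h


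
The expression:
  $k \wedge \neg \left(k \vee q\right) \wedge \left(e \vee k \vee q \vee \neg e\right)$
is never true.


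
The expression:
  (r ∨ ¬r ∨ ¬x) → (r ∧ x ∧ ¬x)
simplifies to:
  False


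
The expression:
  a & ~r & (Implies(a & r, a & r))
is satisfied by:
  {a: True, r: False}


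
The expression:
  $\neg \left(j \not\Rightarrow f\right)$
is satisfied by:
  {f: True, j: False}
  {j: False, f: False}
  {j: True, f: True}


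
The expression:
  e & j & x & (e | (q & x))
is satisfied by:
  {j: True, e: True, x: True}


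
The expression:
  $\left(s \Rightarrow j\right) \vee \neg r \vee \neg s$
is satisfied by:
  {j: True, s: False, r: False}
  {s: False, r: False, j: False}
  {j: True, r: True, s: False}
  {r: True, s: False, j: False}
  {j: True, s: True, r: False}
  {s: True, j: False, r: False}
  {j: True, r: True, s: True}


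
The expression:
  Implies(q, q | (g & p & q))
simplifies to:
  True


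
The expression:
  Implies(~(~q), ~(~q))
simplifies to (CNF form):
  True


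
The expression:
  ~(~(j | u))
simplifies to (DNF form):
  j | u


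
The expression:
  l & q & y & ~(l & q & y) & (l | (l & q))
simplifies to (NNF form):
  False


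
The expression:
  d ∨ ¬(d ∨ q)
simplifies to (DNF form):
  d ∨ ¬q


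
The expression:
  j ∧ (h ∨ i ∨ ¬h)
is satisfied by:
  {j: True}


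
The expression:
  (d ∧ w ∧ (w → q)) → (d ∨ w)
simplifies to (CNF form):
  True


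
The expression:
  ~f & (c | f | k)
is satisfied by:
  {k: True, c: True, f: False}
  {k: True, c: False, f: False}
  {c: True, k: False, f: False}


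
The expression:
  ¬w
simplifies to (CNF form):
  ¬w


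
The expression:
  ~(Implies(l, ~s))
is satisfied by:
  {s: True, l: True}


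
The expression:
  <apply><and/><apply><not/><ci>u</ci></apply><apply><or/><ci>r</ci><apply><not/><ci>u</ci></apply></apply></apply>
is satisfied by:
  {u: False}


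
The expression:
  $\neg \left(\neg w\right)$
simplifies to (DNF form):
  $w$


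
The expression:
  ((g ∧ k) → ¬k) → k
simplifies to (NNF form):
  k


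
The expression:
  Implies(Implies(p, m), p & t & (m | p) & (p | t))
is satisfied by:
  {p: True, t: True, m: False}
  {p: True, m: False, t: False}
  {p: True, t: True, m: True}


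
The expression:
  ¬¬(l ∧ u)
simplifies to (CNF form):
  l ∧ u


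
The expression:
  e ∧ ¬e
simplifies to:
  False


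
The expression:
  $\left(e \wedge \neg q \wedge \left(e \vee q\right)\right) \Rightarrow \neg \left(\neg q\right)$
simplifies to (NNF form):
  $q \vee \neg e$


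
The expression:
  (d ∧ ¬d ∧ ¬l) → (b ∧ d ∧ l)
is always true.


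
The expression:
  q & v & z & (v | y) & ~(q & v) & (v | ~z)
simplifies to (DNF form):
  False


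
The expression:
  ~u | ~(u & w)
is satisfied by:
  {w: False, u: False}
  {u: True, w: False}
  {w: True, u: False}


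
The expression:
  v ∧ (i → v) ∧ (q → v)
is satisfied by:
  {v: True}


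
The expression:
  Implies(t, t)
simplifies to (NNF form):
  True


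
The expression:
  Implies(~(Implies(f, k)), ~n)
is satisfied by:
  {k: True, n: False, f: False}
  {k: False, n: False, f: False}
  {f: True, k: True, n: False}
  {f: True, k: False, n: False}
  {n: True, k: True, f: False}
  {n: True, k: False, f: False}
  {n: True, f: True, k: True}


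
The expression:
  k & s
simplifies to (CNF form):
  k & s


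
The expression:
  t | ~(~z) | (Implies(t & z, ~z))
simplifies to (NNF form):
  True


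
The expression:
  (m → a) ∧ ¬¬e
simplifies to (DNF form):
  (a ∧ e) ∨ (e ∧ ¬m)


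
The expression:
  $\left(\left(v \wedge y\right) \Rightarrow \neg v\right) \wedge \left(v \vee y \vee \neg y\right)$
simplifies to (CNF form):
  $\neg v \vee \neg y$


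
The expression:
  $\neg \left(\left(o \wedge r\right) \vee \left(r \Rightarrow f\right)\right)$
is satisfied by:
  {r: True, o: False, f: False}


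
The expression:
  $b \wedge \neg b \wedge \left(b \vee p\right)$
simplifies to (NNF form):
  $\text{False}$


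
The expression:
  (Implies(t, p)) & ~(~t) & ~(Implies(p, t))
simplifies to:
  False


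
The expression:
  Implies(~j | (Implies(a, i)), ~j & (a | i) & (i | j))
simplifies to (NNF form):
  (a | i) & (i | j) & (~i | ~j)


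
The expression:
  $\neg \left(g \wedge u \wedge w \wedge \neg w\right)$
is always true.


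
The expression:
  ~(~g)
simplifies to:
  g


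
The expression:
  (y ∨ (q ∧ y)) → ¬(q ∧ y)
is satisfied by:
  {q: False, y: False}
  {y: True, q: False}
  {q: True, y: False}


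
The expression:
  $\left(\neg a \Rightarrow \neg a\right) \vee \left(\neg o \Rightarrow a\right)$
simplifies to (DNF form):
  $\text{True}$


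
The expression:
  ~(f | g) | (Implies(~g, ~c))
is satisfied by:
  {g: True, c: False, f: False}
  {c: False, f: False, g: False}
  {f: True, g: True, c: False}
  {f: True, c: False, g: False}
  {g: True, c: True, f: False}
  {c: True, g: False, f: False}
  {f: True, c: True, g: True}


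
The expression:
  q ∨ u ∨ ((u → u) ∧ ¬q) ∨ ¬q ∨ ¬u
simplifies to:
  True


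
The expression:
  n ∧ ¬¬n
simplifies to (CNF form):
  n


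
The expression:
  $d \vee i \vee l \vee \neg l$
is always true.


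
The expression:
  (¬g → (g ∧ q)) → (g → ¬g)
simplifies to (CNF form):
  ¬g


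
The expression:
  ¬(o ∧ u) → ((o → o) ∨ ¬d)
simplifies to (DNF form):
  True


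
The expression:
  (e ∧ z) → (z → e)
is always true.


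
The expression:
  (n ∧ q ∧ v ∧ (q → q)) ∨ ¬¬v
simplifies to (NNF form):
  v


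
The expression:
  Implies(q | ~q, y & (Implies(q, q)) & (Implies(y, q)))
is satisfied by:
  {y: True, q: True}


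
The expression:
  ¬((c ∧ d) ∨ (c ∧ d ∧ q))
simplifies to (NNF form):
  ¬c ∨ ¬d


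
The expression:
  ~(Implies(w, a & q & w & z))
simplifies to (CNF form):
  w & (~a | ~q | ~z)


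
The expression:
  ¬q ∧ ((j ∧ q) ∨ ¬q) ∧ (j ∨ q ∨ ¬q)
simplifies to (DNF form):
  ¬q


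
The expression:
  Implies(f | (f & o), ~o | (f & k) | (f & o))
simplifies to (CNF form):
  True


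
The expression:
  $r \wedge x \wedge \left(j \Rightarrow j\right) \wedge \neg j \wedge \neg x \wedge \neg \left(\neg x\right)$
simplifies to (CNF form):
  $\text{False}$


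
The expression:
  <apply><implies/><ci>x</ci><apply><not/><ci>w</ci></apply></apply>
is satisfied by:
  {w: False, x: False}
  {x: True, w: False}
  {w: True, x: False}


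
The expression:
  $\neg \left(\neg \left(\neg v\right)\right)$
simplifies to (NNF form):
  $\neg v$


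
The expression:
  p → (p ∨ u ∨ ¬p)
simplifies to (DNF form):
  True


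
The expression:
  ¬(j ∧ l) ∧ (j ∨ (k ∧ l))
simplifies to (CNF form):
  (j ∨ k) ∧ (j ∨ l) ∧ (¬j ∨ ¬l)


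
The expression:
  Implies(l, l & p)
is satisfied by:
  {p: True, l: False}
  {l: False, p: False}
  {l: True, p: True}


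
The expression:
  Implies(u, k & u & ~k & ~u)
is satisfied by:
  {u: False}


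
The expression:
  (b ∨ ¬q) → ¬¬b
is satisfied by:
  {b: True, q: True}
  {b: True, q: False}
  {q: True, b: False}


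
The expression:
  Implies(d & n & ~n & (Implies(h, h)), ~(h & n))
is always true.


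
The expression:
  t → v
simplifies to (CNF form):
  v ∨ ¬t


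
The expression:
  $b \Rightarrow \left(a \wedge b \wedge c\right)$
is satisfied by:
  {c: True, a: True, b: False}
  {c: True, a: False, b: False}
  {a: True, c: False, b: False}
  {c: False, a: False, b: False}
  {b: True, c: True, a: True}


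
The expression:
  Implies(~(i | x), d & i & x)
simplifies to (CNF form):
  i | x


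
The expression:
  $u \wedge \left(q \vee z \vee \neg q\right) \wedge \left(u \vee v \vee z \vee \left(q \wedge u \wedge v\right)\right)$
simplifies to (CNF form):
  $u$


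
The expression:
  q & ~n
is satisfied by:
  {q: True, n: False}


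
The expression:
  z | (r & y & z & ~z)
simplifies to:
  z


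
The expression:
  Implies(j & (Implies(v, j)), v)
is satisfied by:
  {v: True, j: False}
  {j: False, v: False}
  {j: True, v: True}


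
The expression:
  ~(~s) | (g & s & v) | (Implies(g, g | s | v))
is always true.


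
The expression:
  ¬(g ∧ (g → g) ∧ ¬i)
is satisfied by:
  {i: True, g: False}
  {g: False, i: False}
  {g: True, i: True}


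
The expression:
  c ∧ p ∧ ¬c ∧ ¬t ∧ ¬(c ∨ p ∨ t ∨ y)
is never true.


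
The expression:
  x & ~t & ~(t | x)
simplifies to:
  False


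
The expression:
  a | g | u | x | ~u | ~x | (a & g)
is always true.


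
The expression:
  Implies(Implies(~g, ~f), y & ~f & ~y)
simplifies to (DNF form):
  f & ~g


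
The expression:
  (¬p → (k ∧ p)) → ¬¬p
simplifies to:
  True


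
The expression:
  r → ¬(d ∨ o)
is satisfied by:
  {d: False, r: False, o: False}
  {o: True, d: False, r: False}
  {d: True, o: False, r: False}
  {o: True, d: True, r: False}
  {r: True, o: False, d: False}


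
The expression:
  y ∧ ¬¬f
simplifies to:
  f ∧ y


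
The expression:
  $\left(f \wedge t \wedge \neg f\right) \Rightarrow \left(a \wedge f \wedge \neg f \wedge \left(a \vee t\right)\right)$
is always true.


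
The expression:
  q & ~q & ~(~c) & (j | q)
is never true.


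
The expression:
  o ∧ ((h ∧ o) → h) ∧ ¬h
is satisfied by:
  {o: True, h: False}


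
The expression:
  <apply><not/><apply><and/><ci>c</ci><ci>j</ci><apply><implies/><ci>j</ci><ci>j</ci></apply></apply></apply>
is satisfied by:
  {c: False, j: False}
  {j: True, c: False}
  {c: True, j: False}


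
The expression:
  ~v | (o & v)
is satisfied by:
  {o: True, v: False}
  {v: False, o: False}
  {v: True, o: True}


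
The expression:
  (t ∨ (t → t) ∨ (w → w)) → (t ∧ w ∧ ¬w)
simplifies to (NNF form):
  False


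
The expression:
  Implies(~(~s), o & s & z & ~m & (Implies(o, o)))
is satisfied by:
  {z: True, o: True, m: False, s: False}
  {z: True, o: False, m: False, s: False}
  {o: True, z: False, m: False, s: False}
  {z: False, o: False, m: False, s: False}
  {z: True, m: True, o: True, s: False}
  {z: True, m: True, o: False, s: False}
  {m: True, o: True, z: False, s: False}
  {m: True, z: False, o: False, s: False}
  {z: True, s: True, m: False, o: True}


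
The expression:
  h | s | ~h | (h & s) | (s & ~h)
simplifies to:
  True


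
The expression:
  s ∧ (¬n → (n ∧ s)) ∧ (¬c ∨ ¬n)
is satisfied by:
  {s: True, n: True, c: False}


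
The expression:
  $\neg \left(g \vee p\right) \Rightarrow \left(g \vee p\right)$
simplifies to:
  $g \vee p$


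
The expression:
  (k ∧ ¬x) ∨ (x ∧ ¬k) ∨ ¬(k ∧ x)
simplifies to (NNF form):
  ¬k ∨ ¬x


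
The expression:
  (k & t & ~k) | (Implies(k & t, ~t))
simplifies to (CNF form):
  ~k | ~t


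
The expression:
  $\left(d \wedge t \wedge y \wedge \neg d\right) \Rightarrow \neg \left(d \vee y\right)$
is always true.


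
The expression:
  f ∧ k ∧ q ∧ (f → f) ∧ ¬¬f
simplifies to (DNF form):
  f ∧ k ∧ q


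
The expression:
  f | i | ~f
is always true.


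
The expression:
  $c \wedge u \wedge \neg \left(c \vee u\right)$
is never true.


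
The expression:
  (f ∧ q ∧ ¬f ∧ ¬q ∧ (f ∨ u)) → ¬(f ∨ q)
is always true.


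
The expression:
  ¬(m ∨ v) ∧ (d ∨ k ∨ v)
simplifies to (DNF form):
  (d ∧ ¬m ∧ ¬v) ∨ (k ∧ ¬m ∧ ¬v)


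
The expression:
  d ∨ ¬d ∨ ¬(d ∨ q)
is always true.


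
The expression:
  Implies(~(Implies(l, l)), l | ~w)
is always true.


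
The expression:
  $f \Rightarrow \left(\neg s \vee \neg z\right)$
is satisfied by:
  {s: False, z: False, f: False}
  {f: True, s: False, z: False}
  {z: True, s: False, f: False}
  {f: True, z: True, s: False}
  {s: True, f: False, z: False}
  {f: True, s: True, z: False}
  {z: True, s: True, f: False}


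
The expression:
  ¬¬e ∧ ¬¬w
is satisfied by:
  {e: True, w: True}


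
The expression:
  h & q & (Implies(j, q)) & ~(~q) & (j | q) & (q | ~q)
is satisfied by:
  {h: True, q: True}


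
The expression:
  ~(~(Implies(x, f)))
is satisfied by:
  {f: True, x: False}
  {x: False, f: False}
  {x: True, f: True}


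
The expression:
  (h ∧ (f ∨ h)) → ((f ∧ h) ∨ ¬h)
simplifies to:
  f ∨ ¬h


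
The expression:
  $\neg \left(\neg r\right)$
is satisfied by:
  {r: True}


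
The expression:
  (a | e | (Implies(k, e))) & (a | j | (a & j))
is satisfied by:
  {a: True, j: True, e: True, k: False}
  {a: True, j: True, e: False, k: False}
  {a: True, k: True, j: True, e: True}
  {a: True, k: True, j: True, e: False}
  {a: True, e: True, j: False, k: False}
  {a: True, e: False, j: False, k: False}
  {a: True, k: True, e: True, j: False}
  {a: True, k: True, e: False, j: False}
  {j: True, e: True, a: False, k: False}
  {j: True, a: False, e: False, k: False}
  {k: True, j: True, e: True, a: False}


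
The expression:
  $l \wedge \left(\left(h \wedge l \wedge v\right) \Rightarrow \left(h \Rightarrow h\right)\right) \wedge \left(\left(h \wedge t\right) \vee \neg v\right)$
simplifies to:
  $l \wedge \left(h \vee \neg v\right) \wedge \left(t \vee \neg v\right)$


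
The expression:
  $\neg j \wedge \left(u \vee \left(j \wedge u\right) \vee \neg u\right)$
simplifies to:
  $\neg j$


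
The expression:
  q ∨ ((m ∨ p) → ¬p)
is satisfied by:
  {q: True, p: False}
  {p: False, q: False}
  {p: True, q: True}


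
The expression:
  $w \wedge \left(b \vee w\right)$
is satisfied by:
  {w: True}


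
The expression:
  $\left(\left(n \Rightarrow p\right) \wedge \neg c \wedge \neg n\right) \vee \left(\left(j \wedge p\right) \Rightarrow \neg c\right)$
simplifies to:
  $\neg c \vee \neg j \vee \neg p$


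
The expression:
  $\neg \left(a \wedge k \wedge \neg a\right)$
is always true.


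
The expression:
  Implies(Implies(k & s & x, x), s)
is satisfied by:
  {s: True}


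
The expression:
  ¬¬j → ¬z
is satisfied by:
  {z: False, j: False}
  {j: True, z: False}
  {z: True, j: False}


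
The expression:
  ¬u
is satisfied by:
  {u: False}


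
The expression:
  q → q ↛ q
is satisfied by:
  {q: False}


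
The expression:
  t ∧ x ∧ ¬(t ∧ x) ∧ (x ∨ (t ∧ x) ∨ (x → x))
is never true.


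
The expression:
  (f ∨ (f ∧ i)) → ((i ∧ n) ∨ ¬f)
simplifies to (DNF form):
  (i ∧ n) ∨ ¬f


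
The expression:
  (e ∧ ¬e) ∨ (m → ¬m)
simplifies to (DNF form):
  ¬m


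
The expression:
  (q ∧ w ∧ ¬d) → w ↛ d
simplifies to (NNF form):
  True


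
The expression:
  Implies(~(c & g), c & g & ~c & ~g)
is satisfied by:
  {c: True, g: True}


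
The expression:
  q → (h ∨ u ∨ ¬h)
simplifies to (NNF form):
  True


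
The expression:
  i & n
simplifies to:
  i & n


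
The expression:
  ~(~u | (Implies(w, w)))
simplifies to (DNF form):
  False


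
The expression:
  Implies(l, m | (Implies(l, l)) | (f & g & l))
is always true.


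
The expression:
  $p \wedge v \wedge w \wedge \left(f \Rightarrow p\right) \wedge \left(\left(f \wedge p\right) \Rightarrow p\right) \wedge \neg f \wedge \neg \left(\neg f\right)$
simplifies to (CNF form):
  $\text{False}$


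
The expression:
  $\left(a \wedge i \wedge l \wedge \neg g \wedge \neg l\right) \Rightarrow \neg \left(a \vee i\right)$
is always true.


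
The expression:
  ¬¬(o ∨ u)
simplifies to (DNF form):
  o ∨ u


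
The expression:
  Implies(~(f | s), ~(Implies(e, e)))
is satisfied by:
  {s: True, f: True}
  {s: True, f: False}
  {f: True, s: False}


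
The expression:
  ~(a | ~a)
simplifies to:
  False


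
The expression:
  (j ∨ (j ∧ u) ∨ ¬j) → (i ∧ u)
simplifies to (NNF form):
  i ∧ u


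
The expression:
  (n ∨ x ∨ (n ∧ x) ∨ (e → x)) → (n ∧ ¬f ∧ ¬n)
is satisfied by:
  {e: True, n: False, x: False}


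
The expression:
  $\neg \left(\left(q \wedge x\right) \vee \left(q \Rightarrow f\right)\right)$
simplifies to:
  $q \wedge \neg f \wedge \neg x$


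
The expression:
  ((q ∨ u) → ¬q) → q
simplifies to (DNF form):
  q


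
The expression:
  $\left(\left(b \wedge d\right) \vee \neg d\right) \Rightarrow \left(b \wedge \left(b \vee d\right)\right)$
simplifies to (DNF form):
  $b \vee d$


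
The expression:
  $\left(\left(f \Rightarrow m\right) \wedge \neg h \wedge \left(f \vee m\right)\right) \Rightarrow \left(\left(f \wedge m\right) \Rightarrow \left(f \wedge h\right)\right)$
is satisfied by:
  {h: True, m: False, f: False}
  {m: False, f: False, h: False}
  {f: True, h: True, m: False}
  {f: True, m: False, h: False}
  {h: True, m: True, f: False}
  {m: True, h: False, f: False}
  {f: True, m: True, h: True}


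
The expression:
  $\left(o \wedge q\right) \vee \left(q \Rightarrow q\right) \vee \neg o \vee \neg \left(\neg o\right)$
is always true.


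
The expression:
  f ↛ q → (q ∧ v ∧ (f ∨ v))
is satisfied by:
  {q: True, f: False}
  {f: False, q: False}
  {f: True, q: True}


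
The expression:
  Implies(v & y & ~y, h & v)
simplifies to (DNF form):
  True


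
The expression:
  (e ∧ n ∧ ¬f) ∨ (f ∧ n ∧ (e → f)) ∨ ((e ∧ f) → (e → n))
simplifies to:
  n ∨ ¬e ∨ ¬f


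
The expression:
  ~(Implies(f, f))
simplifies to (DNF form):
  False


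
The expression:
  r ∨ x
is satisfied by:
  {r: True, x: True}
  {r: True, x: False}
  {x: True, r: False}


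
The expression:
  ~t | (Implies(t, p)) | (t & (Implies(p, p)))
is always true.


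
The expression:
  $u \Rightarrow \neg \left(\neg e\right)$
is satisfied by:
  {e: True, u: False}
  {u: False, e: False}
  {u: True, e: True}


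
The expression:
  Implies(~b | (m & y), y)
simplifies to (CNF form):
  b | y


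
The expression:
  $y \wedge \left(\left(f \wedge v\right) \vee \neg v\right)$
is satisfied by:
  {f: True, y: True, v: False}
  {y: True, v: False, f: False}
  {v: True, f: True, y: True}


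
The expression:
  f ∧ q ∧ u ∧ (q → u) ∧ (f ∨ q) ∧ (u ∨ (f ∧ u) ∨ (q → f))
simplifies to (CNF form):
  f ∧ q ∧ u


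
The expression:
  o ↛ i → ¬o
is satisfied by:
  {i: True, o: False}
  {o: False, i: False}
  {o: True, i: True}


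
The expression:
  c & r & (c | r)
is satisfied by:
  {r: True, c: True}


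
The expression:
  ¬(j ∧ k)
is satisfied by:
  {k: False, j: False}
  {j: True, k: False}
  {k: True, j: False}


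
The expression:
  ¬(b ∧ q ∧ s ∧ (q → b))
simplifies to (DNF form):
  ¬b ∨ ¬q ∨ ¬s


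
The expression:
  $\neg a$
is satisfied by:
  {a: False}


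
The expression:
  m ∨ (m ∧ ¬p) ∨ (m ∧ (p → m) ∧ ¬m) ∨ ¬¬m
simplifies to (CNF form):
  m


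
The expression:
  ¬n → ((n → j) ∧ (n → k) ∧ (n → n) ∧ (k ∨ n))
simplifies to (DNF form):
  k ∨ n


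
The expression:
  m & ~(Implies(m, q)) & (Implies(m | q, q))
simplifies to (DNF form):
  False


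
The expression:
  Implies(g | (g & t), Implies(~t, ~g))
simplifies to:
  t | ~g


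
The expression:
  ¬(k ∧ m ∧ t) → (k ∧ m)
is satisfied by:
  {m: True, k: True}


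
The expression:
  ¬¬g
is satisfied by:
  {g: True}


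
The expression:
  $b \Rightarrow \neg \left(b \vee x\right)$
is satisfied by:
  {b: False}


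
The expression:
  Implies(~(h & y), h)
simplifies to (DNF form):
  h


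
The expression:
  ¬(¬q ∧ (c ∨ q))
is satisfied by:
  {q: True, c: False}
  {c: False, q: False}
  {c: True, q: True}


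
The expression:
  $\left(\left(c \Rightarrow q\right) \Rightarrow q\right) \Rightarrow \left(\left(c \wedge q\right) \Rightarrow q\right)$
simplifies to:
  $\text{True}$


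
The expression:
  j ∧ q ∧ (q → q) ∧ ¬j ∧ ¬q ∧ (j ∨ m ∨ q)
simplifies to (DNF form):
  False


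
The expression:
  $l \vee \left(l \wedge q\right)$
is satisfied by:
  {l: True}


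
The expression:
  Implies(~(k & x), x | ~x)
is always true.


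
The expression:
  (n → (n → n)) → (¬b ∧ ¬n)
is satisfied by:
  {n: False, b: False}


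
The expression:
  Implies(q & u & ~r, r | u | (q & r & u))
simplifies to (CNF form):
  True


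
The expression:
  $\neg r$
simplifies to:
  $\neg r$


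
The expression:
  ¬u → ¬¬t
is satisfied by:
  {t: True, u: True}
  {t: True, u: False}
  {u: True, t: False}


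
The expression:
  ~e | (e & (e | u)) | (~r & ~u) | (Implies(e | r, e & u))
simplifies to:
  True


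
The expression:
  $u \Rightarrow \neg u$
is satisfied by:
  {u: False}


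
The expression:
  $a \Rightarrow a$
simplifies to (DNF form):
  $\text{True}$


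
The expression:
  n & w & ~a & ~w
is never true.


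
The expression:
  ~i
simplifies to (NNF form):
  ~i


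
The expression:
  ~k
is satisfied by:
  {k: False}


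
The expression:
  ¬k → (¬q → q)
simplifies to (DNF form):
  k ∨ q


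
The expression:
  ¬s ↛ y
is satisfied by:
  {y: True, s: False}
  {s: False, y: False}
  {s: True, y: True}


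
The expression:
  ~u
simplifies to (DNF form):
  ~u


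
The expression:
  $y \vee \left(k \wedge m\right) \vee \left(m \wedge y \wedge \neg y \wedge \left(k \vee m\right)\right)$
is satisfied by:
  {y: True, k: True, m: True}
  {y: True, k: True, m: False}
  {y: True, m: True, k: False}
  {y: True, m: False, k: False}
  {k: True, m: True, y: False}


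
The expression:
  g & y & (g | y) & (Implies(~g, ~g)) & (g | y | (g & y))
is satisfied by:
  {g: True, y: True}


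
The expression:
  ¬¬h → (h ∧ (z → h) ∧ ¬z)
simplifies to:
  ¬h ∨ ¬z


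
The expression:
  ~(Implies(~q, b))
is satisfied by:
  {q: False, b: False}


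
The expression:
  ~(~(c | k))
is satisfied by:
  {k: True, c: True}
  {k: True, c: False}
  {c: True, k: False}


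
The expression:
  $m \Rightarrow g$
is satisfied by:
  {g: True, m: False}
  {m: False, g: False}
  {m: True, g: True}


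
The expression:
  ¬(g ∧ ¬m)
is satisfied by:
  {m: True, g: False}
  {g: False, m: False}
  {g: True, m: True}


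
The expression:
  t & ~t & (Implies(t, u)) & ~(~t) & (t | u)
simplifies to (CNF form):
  False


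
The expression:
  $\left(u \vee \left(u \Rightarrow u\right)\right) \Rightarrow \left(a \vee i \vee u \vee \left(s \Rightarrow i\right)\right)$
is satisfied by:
  {i: True, a: True, u: True, s: False}
  {i: True, a: True, s: False, u: False}
  {i: True, u: True, s: False, a: False}
  {i: True, s: False, u: False, a: False}
  {a: True, u: True, s: False, i: False}
  {a: True, s: False, u: False, i: False}
  {u: True, a: False, s: False, i: False}
  {a: False, s: False, u: False, i: False}
  {a: True, i: True, s: True, u: True}
  {a: True, i: True, s: True, u: False}
  {i: True, s: True, u: True, a: False}
  {i: True, s: True, a: False, u: False}
  {u: True, s: True, a: True, i: False}
  {s: True, a: True, i: False, u: False}
  {s: True, u: True, i: False, a: False}


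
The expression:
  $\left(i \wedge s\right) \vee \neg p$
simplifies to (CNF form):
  $\left(i \vee \neg p\right) \wedge \left(s \vee \neg p\right)$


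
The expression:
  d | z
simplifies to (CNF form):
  d | z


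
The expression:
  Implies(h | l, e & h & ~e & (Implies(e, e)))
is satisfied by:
  {h: False, l: False}


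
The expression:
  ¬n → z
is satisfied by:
  {n: True, z: True}
  {n: True, z: False}
  {z: True, n: False}


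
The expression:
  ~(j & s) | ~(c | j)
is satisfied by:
  {s: False, j: False}
  {j: True, s: False}
  {s: True, j: False}


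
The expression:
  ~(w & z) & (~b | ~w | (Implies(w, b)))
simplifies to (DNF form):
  ~w | ~z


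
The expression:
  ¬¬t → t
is always true.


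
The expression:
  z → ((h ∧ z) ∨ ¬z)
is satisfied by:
  {h: True, z: False}
  {z: False, h: False}
  {z: True, h: True}


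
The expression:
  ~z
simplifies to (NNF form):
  ~z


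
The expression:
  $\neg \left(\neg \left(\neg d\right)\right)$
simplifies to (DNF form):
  $\neg d$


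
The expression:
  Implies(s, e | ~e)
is always true.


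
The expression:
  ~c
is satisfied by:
  {c: False}


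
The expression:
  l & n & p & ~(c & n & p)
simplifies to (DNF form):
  l & n & p & ~c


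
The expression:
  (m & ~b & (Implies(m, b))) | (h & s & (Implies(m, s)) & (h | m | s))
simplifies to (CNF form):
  h & s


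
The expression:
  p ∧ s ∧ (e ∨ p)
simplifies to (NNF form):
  p ∧ s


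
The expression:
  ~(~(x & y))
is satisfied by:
  {x: True, y: True}


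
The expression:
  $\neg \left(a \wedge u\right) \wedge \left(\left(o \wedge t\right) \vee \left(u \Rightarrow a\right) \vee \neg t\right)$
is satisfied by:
  {o: True, a: False, u: False, t: False}
  {o: False, a: False, u: False, t: False}
  {o: True, t: True, a: False, u: False}
  {t: True, o: False, a: False, u: False}
  {o: True, a: True, t: False, u: False}
  {a: True, t: False, u: False, o: False}
  {o: True, t: True, a: True, u: False}
  {t: True, a: True, o: False, u: False}
  {u: True, o: True, t: False, a: False}
  {u: True, t: False, a: False, o: False}
  {o: True, u: True, t: True, a: False}


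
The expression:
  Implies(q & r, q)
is always true.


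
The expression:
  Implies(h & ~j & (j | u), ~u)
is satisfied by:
  {j: True, u: False, h: False}
  {j: False, u: False, h: False}
  {h: True, j: True, u: False}
  {h: True, j: False, u: False}
  {u: True, j: True, h: False}
  {u: True, j: False, h: False}
  {u: True, h: True, j: True}


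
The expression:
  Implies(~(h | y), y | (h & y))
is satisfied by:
  {y: True, h: True}
  {y: True, h: False}
  {h: True, y: False}


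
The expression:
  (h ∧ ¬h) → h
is always true.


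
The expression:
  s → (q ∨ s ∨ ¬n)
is always true.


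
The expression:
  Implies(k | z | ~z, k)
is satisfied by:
  {k: True}


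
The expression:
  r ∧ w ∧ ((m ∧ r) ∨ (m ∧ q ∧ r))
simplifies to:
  m ∧ r ∧ w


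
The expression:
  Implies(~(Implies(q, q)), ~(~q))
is always true.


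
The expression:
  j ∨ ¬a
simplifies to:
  j ∨ ¬a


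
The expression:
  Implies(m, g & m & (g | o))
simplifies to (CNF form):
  g | ~m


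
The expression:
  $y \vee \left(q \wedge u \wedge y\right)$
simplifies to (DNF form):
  $y$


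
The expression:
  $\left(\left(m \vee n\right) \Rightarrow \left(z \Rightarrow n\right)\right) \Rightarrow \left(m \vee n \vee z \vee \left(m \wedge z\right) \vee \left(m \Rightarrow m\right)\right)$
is always true.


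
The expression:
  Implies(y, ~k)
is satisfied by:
  {k: False, y: False}
  {y: True, k: False}
  {k: True, y: False}


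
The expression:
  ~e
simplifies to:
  ~e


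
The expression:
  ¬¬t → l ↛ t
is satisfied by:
  {t: False}


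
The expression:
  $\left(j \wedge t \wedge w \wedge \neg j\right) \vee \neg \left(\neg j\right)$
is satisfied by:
  {j: True}


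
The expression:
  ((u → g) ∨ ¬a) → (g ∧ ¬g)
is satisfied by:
  {a: True, u: True, g: False}


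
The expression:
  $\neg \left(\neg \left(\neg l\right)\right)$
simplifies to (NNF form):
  $\neg l$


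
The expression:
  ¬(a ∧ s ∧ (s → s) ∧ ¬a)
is always true.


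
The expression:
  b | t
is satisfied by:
  {b: True, t: True}
  {b: True, t: False}
  {t: True, b: False}


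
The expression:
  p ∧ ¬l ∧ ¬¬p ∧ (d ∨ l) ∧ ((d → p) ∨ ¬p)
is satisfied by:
  {p: True, d: True, l: False}


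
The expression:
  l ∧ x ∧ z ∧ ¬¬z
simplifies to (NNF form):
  l ∧ x ∧ z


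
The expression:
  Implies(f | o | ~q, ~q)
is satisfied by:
  {o: False, q: False, f: False}
  {f: True, o: False, q: False}
  {o: True, f: False, q: False}
  {f: True, o: True, q: False}
  {q: True, f: False, o: False}


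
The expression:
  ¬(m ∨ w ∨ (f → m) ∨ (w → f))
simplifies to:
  False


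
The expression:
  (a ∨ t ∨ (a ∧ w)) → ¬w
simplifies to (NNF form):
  (¬a ∧ ¬t) ∨ ¬w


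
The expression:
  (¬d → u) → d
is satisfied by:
  {d: True, u: False}
  {u: False, d: False}
  {u: True, d: True}


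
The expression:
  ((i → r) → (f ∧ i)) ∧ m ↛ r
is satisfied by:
  {m: True, i: True, r: False}


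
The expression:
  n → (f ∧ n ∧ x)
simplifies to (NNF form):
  (f ∧ x) ∨ ¬n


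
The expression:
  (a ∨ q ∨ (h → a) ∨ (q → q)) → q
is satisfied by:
  {q: True}


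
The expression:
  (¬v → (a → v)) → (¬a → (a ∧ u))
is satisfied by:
  {a: True}


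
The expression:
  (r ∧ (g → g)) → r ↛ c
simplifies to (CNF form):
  ¬c ∨ ¬r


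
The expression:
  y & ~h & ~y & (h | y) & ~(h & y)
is never true.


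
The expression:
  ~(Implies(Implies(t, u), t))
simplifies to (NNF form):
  ~t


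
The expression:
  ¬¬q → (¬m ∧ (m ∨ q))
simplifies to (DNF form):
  ¬m ∨ ¬q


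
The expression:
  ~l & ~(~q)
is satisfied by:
  {q: True, l: False}


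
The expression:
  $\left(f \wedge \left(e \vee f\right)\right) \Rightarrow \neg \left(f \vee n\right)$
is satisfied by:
  {f: False}


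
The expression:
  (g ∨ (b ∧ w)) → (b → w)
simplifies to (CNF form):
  w ∨ ¬b ∨ ¬g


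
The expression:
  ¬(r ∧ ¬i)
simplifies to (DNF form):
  i ∨ ¬r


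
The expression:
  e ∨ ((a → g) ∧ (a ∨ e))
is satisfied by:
  {a: True, e: True, g: True}
  {a: True, e: True, g: False}
  {e: True, g: True, a: False}
  {e: True, g: False, a: False}
  {a: True, g: True, e: False}


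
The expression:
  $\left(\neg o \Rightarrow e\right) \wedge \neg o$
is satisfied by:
  {e: True, o: False}


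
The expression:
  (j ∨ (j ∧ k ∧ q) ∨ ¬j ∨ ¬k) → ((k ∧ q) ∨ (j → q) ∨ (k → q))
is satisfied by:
  {q: True, k: False, j: False}
  {k: False, j: False, q: False}
  {j: True, q: True, k: False}
  {j: True, k: False, q: False}
  {q: True, k: True, j: False}
  {k: True, q: False, j: False}
  {j: True, k: True, q: True}


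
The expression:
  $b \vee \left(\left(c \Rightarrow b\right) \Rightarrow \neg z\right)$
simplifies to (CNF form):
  $b \vee c \vee \neg z$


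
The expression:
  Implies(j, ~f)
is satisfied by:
  {j: False, f: False}
  {f: True, j: False}
  {j: True, f: False}


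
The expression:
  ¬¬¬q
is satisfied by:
  {q: False}


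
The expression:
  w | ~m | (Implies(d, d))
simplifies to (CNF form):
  True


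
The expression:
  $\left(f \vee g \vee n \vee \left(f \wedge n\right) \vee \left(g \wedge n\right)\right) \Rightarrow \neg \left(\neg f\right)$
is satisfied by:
  {f: True, n: False, g: False}
  {g: True, f: True, n: False}
  {f: True, n: True, g: False}
  {g: True, f: True, n: True}
  {g: False, n: False, f: False}


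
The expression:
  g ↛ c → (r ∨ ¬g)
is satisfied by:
  {r: True, c: True, g: False}
  {r: True, g: False, c: False}
  {c: True, g: False, r: False}
  {c: False, g: False, r: False}
  {r: True, c: True, g: True}
  {r: True, g: True, c: False}
  {c: True, g: True, r: False}


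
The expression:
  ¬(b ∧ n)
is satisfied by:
  {n: False, b: False}
  {b: True, n: False}
  {n: True, b: False}


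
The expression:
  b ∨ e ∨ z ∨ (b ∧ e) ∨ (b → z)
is always true.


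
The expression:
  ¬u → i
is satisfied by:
  {i: True, u: True}
  {i: True, u: False}
  {u: True, i: False}


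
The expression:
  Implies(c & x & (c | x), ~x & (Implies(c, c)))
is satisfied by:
  {c: False, x: False}
  {x: True, c: False}
  {c: True, x: False}


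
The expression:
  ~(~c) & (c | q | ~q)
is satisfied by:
  {c: True}


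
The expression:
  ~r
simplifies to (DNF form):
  ~r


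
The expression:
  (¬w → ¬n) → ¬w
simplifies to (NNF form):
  ¬w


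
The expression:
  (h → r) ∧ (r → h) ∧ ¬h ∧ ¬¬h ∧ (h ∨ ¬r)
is never true.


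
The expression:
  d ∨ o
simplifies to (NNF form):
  d ∨ o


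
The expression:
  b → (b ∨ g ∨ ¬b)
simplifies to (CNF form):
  True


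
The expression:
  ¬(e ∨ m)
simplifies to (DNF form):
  ¬e ∧ ¬m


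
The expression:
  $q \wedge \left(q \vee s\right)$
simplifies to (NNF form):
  $q$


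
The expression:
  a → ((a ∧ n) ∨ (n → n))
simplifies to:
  True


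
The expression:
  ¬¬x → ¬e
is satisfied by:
  {e: False, x: False}
  {x: True, e: False}
  {e: True, x: False}


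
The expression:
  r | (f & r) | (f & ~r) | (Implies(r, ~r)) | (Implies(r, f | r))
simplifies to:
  True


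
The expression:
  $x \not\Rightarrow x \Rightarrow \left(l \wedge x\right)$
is always true.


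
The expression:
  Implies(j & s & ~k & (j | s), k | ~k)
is always true.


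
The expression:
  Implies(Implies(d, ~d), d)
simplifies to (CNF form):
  d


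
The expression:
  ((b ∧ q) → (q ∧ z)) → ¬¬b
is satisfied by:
  {b: True}
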